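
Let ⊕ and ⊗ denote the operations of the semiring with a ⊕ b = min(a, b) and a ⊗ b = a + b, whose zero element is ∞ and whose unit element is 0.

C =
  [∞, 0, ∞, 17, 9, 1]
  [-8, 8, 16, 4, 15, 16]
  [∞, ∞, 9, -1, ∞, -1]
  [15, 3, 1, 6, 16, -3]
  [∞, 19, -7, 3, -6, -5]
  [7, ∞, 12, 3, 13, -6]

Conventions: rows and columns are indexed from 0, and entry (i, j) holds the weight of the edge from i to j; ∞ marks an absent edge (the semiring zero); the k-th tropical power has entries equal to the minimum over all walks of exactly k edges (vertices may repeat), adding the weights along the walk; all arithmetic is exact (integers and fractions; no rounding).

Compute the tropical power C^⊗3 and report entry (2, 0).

C^⊗2:
  [-8, 8, 2, 4, 3, -5]
  [0, -8, 5, 9, 1, -7]
  [6, 2, 0, 2, 12, -7]
  [-5, 9, 7, 0, 10, -9]
  [2, 6, -13, -8, -12, -11]
  [1, 6, 4, -3, 7, -12]
C^⊗3:
  [0, -8, -4, -2, -3, -11]
  [-16, 0, -6, -4, -5, -13]
  [-6, 5, 3, -4, 6, -13]
  [-2, -5, 1, -6, 4, -15]
  [-4, -5, -19, -14, -18, -17]
  [-5, 0, -2, -9, 1, -18]
Key observation: the optimum is the walk 2->3->1->0, with weight (-1) + 3 + (-8) = -6.
Optimal value attained by: walk 2->3->1->0.
Answer: (C^⊗3)[2][0] = -6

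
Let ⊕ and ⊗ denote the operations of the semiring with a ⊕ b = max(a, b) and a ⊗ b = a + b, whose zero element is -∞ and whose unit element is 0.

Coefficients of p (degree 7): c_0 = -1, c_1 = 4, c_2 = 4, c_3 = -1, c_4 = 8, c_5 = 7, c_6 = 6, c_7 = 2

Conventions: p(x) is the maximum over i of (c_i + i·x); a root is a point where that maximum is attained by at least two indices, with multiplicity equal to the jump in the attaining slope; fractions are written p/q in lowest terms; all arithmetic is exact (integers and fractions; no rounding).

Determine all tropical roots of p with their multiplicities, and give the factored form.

hull edge (i=0, c=-1) to (i=1, c=4): slope 5, span 1
hull edge (i=1, c=4) to (i=4, c=8): slope 4/3, span 3
hull edge (i=4, c=8) to (i=6, c=6): slope -1, span 2
hull edge (i=6, c=6) to (i=7, c=2): slope -4, span 1
Factored form: p(x) = 2 ⊗ (x ⊕ (-5)) ⊗ (x ⊕ (-4/3)) ⊗ (x ⊕ (-4/3)) ⊗ (x ⊕ (-4/3)) ⊗ (x ⊕ 1) ⊗ (x ⊕ 1) ⊗ (x ⊕ 4)
Answer: roots = -5 (mult 1), -4/3 (mult 3), 1 (mult 2), 4 (mult 1)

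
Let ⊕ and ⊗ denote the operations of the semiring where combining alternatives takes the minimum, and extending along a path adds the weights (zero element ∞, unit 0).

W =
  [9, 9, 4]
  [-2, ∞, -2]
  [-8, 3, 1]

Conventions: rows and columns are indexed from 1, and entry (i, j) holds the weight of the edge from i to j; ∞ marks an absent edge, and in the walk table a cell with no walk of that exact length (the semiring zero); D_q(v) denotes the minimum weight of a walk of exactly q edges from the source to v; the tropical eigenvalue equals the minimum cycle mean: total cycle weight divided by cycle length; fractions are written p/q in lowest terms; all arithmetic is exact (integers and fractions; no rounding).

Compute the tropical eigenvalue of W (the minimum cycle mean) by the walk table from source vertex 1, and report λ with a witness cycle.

q=0: [0, ∞, ∞]
q=1: [9, 9, 4]
q=2: [-4, 7, 5]
q=3: [-3, 5, 0]
Optimal cycle mean attained by: cycle 1->3->1, total 4 + (-8), length 2.
Answer: λ = -2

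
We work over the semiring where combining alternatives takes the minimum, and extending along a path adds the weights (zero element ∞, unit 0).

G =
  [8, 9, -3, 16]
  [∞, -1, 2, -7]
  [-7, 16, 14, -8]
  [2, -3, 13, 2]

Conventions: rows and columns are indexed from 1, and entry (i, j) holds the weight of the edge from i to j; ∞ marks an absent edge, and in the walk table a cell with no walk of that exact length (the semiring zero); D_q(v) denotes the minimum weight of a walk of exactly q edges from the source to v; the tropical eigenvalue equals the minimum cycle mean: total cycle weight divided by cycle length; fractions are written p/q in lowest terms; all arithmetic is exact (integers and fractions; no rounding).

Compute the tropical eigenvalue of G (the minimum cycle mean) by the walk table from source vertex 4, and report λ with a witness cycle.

q=0: [∞, ∞, ∞, 0]
q=1: [2, -3, 13, 2]
q=2: [4, -4, -1, -10]
q=3: [-8, -13, -2, -11]
q=4: [-9, -14, -11, -20]
Optimal cycle mean attained by: cycle 1->3->1, total (-3) + (-7), length 2.
Answer: λ = -5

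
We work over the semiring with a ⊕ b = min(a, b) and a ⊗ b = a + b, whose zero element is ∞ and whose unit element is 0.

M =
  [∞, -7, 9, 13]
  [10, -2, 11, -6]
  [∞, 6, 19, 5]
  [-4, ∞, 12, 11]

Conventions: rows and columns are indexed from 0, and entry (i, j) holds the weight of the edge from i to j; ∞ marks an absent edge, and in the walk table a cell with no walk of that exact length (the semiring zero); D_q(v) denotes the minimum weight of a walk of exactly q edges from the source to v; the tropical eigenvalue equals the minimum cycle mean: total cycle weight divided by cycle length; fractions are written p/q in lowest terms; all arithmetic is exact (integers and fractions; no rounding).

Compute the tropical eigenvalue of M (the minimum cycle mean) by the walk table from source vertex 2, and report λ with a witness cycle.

q=0: [∞, ∞, 0, ∞]
q=1: [∞, 6, 19, 5]
q=2: [1, 4, 17, 0]
q=3: [-4, -6, 10, -2]
q=4: [-6, -11, 5, -12]
Optimal cycle mean attained by: cycle 0->1->3->0, total (-7) + (-6) + (-4), length 3.
Answer: λ = -17/3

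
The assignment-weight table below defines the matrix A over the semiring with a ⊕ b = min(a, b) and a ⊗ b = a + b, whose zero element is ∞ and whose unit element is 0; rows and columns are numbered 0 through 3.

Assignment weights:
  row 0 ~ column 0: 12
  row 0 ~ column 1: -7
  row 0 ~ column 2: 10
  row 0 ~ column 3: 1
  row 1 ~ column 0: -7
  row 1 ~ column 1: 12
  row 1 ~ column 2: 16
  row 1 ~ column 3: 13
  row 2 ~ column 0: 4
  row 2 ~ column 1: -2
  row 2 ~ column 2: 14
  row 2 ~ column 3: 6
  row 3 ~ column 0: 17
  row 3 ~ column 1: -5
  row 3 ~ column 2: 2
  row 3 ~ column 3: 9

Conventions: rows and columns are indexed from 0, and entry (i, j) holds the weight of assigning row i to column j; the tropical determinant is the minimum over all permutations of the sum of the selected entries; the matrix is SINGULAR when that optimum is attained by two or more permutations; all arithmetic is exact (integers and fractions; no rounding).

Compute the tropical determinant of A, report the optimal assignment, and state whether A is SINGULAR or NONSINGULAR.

σ = (0, 1, 2, 3): 12 + 12 + 14 + 9 = 47
σ = (0, 1, 3, 2): 12 + 12 + 6 + 2 = 32
σ = (0, 2, 1, 3): 12 + 16 + (-2) + 9 = 35
σ = (0, 2, 3, 1): 12 + 16 + 6 + (-5) = 29
σ = (0, 3, 1, 2): 12 + 13 + (-2) + 2 = 25
σ = (0, 3, 2, 1): 12 + 13 + 14 + (-5) = 34
σ = (1, 0, 2, 3): (-7) + (-7) + 14 + 9 = 9
σ = (1, 0, 3, 2): (-7) + (-7) + 6 + 2 = -6
σ = (1, 2, 0, 3): (-7) + 16 + 4 + 9 = 22
σ = (1, 2, 3, 0): (-7) + 16 + 6 + 17 = 32
σ = (1, 3, 0, 2): (-7) + 13 + 4 + 2 = 12
σ = (1, 3, 2, 0): (-7) + 13 + 14 + 17 = 37
σ = (2, 0, 1, 3): 10 + (-7) + (-2) + 9 = 10
σ = (2, 0, 3, 1): 10 + (-7) + 6 + (-5) = 4
σ = (2, 1, 0, 3): 10 + 12 + 4 + 9 = 35
σ = (2, 1, 3, 0): 10 + 12 + 6 + 17 = 45
σ = (2, 3, 0, 1): 10 + 13 + 4 + (-5) = 22
σ = (2, 3, 1, 0): 10 + 13 + (-2) + 17 = 38
σ = (3, 0, 1, 2): 1 + (-7) + (-2) + 2 = -6
σ = (3, 0, 2, 1): 1 + (-7) + 14 + (-5) = 3
σ = (3, 1, 0, 2): 1 + 12 + 4 + 2 = 19
σ = (3, 1, 2, 0): 1 + 12 + 14 + 17 = 44
σ = (3, 2, 0, 1): 1 + 16 + 4 + (-5) = 16
σ = (3, 2, 1, 0): 1 + 16 + (-2) + 17 = 32
Optimal value attained by: σ = (1, 0, 3, 2).
Answer: det⊕(A) = -6; verdict: SINGULAR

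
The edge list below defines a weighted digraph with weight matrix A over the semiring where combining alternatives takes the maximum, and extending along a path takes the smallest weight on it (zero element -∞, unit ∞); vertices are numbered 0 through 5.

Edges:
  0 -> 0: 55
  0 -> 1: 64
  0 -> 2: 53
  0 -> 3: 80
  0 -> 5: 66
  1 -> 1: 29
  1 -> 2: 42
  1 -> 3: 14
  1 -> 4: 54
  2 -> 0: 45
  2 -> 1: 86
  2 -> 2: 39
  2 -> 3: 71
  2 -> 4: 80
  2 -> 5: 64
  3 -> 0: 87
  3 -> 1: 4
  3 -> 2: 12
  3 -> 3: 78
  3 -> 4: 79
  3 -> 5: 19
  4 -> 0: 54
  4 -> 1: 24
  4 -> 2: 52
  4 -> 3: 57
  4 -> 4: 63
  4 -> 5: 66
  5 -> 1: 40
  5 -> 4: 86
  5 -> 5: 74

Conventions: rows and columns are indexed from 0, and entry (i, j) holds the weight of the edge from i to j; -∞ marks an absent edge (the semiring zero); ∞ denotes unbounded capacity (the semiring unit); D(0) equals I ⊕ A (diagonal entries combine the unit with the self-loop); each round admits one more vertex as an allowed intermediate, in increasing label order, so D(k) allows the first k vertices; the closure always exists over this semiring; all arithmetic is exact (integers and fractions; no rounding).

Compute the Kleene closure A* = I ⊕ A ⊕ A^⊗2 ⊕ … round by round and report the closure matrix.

D(0):
  [∞, 64, 53, 80, -∞, 66]
  [-∞, ∞, 42, 14, 54, -∞]
  [45, 86, ∞, 71, 80, 64]
  [87, 4, 12, ∞, 79, 19]
  [54, 24, 52, 57, ∞, 66]
  [-∞, 40, -∞, -∞, 86, ∞]
D(1):
  [∞, 64, 53, 80, -∞, 66]
  [-∞, ∞, 42, 14, 54, -∞]
  [45, 86, ∞, 71, 80, 64]
  [87, 64, 53, ∞, 79, 66]
  [54, 54, 53, 57, ∞, 66]
  [-∞, 40, -∞, -∞, 86, ∞]
D(2):
  [∞, 64, 53, 80, 54, 66]
  [-∞, ∞, 42, 14, 54, -∞]
  [45, 86, ∞, 71, 80, 64]
  [87, 64, 53, ∞, 79, 66]
  [54, 54, 53, 57, ∞, 66]
  [-∞, 40, 40, 14, 86, ∞]
D(3):
  [∞, 64, 53, 80, 54, 66]
  [42, ∞, 42, 42, 54, 42]
  [45, 86, ∞, 71, 80, 64]
  [87, 64, 53, ∞, 79, 66]
  [54, 54, 53, 57, ∞, 66]
  [40, 40, 40, 40, 86, ∞]
D(4):
  [∞, 64, 53, 80, 79, 66]
  [42, ∞, 42, 42, 54, 42]
  [71, 86, ∞, 71, 80, 66]
  [87, 64, 53, ∞, 79, 66]
  [57, 57, 53, 57, ∞, 66]
  [40, 40, 40, 40, 86, ∞]
D(5):
  [∞, 64, 53, 80, 79, 66]
  [54, ∞, 53, 54, 54, 54]
  [71, 86, ∞, 71, 80, 66]
  [87, 64, 53, ∞, 79, 66]
  [57, 57, 53, 57, ∞, 66]
  [57, 57, 53, 57, 86, ∞]
D(6):
  [∞, 64, 53, 80, 79, 66]
  [54, ∞, 53, 54, 54, 54]
  [71, 86, ∞, 71, 80, 66]
  [87, 64, 53, ∞, 79, 66]
  [57, 57, 53, 57, ∞, 66]
  [57, 57, 53, 57, 86, ∞]
Answer: A* = [[∞, 64, 53, 80, 79, 66], [54, ∞, 53, 54, 54, 54], [71, 86, ∞, 71, 80, 66], [87, 64, 53, ∞, 79, 66], [57, 57, 53, 57, ∞, 66], [57, 57, 53, 57, 86, ∞]]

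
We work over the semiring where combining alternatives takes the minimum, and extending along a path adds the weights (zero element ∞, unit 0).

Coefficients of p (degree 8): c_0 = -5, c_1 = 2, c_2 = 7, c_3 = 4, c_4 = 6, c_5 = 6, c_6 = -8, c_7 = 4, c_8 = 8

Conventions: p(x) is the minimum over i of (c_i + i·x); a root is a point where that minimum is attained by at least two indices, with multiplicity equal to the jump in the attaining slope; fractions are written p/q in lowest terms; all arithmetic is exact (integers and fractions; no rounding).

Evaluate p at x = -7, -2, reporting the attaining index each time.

p(-7) = min(-5+0·(-7)=-5, 2+1·(-7)=-5, 7+2·(-7)=-7, 4+3·(-7)=-17, 6+4·(-7)=-22, 6+5·(-7)=-29, -8+6·(-7)=-50, 4+7·(-7)=-45, 8+8·(-7)=-48) = -50 (attained by i=6)
p(-2) = min(-5+0·(-2)=-5, 2+1·(-2)=0, 7+2·(-2)=3, 4+3·(-2)=-2, 6+4·(-2)=-2, 6+5·(-2)=-4, -8+6·(-2)=-20, 4+7·(-2)=-10, 8+8·(-2)=-8) = -20 (attained by i=6)
Answer: p(-7) = -50; p(-2) = -20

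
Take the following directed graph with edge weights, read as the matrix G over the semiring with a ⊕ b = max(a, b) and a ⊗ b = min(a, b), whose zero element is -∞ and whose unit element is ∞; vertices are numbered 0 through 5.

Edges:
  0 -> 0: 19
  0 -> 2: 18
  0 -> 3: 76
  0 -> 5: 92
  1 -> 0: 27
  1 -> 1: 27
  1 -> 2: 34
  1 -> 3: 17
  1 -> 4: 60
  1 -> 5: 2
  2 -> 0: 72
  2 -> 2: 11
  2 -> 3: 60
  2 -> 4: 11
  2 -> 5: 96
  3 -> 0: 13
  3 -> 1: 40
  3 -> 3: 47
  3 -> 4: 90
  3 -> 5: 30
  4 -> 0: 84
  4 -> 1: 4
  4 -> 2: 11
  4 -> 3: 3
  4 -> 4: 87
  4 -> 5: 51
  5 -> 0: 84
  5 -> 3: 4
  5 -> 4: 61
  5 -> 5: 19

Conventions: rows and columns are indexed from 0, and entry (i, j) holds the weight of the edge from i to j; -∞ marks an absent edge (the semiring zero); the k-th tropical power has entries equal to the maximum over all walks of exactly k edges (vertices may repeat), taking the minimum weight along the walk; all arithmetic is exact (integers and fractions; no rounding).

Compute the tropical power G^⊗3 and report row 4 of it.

G^⊗2:
  [84, 40, 18, 47, 76, 30]
  [60, 27, 27, 34, 60, 51]
  [84, 40, 18, 72, 61, 72]
  [84, 40, 34, 47, 87, 51]
  [84, 4, 18, 76, 87, 84]
  [61, 4, 18, 76, 61, 84]
G^⊗3:
  [76, 40, 34, 76, 76, 84]
  [60, 34, 27, 60, 60, 60]
  [72, 40, 34, 76, 72, 84]
  [84, 40, 34, 76, 87, 84]
  [84, 40, 18, 76, 87, 84]
  [84, 40, 18, 61, 76, 61]
Answer: row 4 of G^⊗3 = [84, 40, 18, 76, 87, 84]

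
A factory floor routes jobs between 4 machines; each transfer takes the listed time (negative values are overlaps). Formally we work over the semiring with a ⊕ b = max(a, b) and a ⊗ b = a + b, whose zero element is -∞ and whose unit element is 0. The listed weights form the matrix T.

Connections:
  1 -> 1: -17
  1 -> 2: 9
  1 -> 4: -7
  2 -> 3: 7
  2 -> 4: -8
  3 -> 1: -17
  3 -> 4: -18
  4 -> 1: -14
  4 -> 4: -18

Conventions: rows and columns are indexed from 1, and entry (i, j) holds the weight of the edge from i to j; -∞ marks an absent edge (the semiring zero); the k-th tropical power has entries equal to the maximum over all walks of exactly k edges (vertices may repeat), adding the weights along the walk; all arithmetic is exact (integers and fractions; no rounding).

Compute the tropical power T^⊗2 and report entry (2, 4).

T^⊗2:
  [-21, -8, 16, 1]
  [-10, -∞, -∞, -11]
  [-32, -8, -∞, -24]
  [-31, -5, -∞, -21]
Key observation: the optimum is the walk 2->3->4, with weight 7 + (-18) = -11.
Optimal value attained by: walk 2->3->4.
Answer: (T^⊗2)[2][4] = -11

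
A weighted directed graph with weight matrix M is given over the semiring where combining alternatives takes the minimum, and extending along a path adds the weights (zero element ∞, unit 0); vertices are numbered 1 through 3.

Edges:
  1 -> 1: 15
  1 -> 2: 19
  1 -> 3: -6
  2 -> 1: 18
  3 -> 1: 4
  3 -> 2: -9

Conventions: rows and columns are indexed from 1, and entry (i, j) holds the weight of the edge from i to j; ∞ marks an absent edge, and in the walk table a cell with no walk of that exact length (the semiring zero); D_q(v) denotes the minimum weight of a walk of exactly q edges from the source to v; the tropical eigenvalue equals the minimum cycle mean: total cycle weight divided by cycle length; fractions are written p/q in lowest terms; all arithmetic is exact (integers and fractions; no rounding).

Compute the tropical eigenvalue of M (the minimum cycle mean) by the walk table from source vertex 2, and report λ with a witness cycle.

q=0: [∞, 0, ∞]
q=1: [18, ∞, ∞]
q=2: [33, 37, 12]
q=3: [16, 3, 27]
Optimal cycle mean attained by: cycle 1->3->1, total (-6) + 4, length 2.
Answer: λ = -1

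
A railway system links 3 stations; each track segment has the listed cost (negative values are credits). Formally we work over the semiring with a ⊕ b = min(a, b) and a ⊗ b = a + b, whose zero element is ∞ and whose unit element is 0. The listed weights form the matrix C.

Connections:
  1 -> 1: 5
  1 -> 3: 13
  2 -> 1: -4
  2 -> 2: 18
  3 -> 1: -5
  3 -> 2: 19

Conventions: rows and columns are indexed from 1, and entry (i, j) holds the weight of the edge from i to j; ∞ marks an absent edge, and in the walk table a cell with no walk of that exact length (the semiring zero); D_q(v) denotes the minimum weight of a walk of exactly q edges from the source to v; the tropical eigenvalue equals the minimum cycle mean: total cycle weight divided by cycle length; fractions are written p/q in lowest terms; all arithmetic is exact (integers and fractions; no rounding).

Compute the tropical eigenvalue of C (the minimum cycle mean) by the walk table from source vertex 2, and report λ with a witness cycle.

q=0: [∞, 0, ∞]
q=1: [-4, 18, ∞]
q=2: [1, 36, 9]
q=3: [4, 28, 14]
Optimal cycle mean attained by: cycle 1->3->1, total 13 + (-5), length 2.
Answer: λ = 4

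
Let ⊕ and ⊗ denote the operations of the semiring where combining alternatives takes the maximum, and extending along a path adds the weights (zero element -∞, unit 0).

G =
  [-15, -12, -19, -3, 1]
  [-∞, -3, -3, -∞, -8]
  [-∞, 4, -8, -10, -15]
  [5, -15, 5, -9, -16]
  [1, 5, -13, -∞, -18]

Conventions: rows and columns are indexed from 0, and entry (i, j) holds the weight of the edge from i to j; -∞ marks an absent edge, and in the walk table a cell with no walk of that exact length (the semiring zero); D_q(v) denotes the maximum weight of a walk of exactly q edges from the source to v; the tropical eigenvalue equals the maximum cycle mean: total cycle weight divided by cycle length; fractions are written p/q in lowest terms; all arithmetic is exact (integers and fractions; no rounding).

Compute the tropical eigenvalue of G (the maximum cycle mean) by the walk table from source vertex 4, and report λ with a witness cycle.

q=0: [-∞, -∞, -∞, -∞, 0]
q=1: [1, 5, -13, -∞, -18]
q=2: [-14, 2, 2, -2, 2]
q=3: [3, 7, 3, -8, -6]
q=4: [-3, 7, 4, 0, 4]
q=5: [5, 9, 5, -6, -1]
Optimal cycle mean attained by: cycle 0->3->0, total (-3) + 5, length 2.
Answer: λ = 1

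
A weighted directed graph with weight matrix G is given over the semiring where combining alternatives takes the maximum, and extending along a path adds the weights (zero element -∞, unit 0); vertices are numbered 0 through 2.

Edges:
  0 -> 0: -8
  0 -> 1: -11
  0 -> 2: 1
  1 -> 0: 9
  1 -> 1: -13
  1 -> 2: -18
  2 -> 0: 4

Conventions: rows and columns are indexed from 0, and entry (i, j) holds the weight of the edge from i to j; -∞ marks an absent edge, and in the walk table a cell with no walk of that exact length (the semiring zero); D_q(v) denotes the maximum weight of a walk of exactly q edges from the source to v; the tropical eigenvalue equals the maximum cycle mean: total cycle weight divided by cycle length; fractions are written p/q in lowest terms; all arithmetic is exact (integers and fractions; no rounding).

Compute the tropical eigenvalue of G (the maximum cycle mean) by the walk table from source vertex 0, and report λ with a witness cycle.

q=0: [0, -∞, -∞]
q=1: [-8, -11, 1]
q=2: [5, -19, -7]
q=3: [-3, -6, 6]
Optimal cycle mean attained by: cycle 0->2->0, total 1 + 4, length 2.
Answer: λ = 5/2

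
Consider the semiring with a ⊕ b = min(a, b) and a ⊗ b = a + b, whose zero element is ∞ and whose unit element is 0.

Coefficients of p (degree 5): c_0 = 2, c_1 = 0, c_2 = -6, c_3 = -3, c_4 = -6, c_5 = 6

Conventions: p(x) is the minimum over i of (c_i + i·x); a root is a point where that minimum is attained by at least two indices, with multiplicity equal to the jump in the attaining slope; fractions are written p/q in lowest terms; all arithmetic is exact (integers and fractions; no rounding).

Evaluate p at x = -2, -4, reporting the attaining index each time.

p(-2) = min(2+0·(-2)=2, 0+1·(-2)=-2, -6+2·(-2)=-10, -3+3·(-2)=-9, -6+4·(-2)=-14, 6+5·(-2)=-4) = -14 (attained by i=4)
p(-4) = min(2+0·(-4)=2, 0+1·(-4)=-4, -6+2·(-4)=-14, -3+3·(-4)=-15, -6+4·(-4)=-22, 6+5·(-4)=-14) = -22 (attained by i=4)
Answer: p(-2) = -14; p(-4) = -22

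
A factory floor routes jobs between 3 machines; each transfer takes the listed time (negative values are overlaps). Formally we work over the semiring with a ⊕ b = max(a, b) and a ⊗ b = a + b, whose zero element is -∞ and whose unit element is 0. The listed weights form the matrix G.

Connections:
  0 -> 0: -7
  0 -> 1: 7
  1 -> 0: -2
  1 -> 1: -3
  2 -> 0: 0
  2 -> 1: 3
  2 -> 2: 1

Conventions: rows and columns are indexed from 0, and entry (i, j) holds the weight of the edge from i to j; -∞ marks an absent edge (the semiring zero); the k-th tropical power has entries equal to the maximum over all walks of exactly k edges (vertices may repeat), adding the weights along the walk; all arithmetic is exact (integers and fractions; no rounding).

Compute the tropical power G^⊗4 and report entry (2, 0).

G^⊗2:
  [5, 4, -∞]
  [-5, 5, -∞]
  [1, 7, 2]
G^⊗3:
  [2, 12, -∞]
  [3, 2, -∞]
  [5, 8, 3]
G^⊗4:
  [10, 9, -∞]
  [0, 10, -∞]
  [6, 12, 4]
Key observation: the optimum is the walk 2->1->0->1->0, with weight 3 + (-2) + 7 + (-2) = 6.
Optimal value attained by: walk 2->1->0->1->0.
Answer: (G^⊗4)[2][0] = 6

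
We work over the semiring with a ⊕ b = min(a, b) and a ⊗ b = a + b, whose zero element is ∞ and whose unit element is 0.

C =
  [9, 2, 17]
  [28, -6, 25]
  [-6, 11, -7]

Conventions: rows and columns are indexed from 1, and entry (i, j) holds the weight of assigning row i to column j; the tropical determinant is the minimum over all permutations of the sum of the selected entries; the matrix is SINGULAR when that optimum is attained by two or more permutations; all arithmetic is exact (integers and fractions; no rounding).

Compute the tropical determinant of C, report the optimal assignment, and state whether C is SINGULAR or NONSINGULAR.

σ = (1, 2, 3): 9 + (-6) + (-7) = -4
σ = (1, 3, 2): 9 + 25 + 11 = 45
σ = (2, 1, 3): 2 + 28 + (-7) = 23
σ = (2, 3, 1): 2 + 25 + (-6) = 21
σ = (3, 1, 2): 17 + 28 + 11 = 56
σ = (3, 2, 1): 17 + (-6) + (-6) = 5
Optimal value attained by: σ = (1, 2, 3).
Answer: det⊕(C) = -4; verdict: NONSINGULAR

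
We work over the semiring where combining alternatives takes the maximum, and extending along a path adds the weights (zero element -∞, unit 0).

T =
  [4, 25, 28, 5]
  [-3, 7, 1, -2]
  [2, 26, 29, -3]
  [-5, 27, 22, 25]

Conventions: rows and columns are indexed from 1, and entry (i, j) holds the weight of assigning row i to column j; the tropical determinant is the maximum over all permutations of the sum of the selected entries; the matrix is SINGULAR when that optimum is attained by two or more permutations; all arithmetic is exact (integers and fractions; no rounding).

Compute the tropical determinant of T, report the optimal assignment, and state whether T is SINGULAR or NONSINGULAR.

σ = (1, 2, 3, 4): 4 + 7 + 29 + 25 = 65
σ = (1, 2, 4, 3): 4 + 7 + (-3) + 22 = 30
σ = (1, 3, 2, 4): 4 + 1 + 26 + 25 = 56
σ = (1, 3, 4, 2): 4 + 1 + (-3) + 27 = 29
σ = (1, 4, 2, 3): 4 + (-2) + 26 + 22 = 50
σ = (1, 4, 3, 2): 4 + (-2) + 29 + 27 = 58
σ = (2, 1, 3, 4): 25 + (-3) + 29 + 25 = 76
σ = (2, 1, 4, 3): 25 + (-3) + (-3) + 22 = 41
σ = (2, 3, 1, 4): 25 + 1 + 2 + 25 = 53
σ = (2, 3, 4, 1): 25 + 1 + (-3) + (-5) = 18
σ = (2, 4, 1, 3): 25 + (-2) + 2 + 22 = 47
σ = (2, 4, 3, 1): 25 + (-2) + 29 + (-5) = 47
σ = (3, 1, 2, 4): 28 + (-3) + 26 + 25 = 76
σ = (3, 1, 4, 2): 28 + (-3) + (-3) + 27 = 49
σ = (3, 2, 1, 4): 28 + 7 + 2 + 25 = 62
σ = (3, 2, 4, 1): 28 + 7 + (-3) + (-5) = 27
σ = (3, 4, 1, 2): 28 + (-2) + 2 + 27 = 55
σ = (3, 4, 2, 1): 28 + (-2) + 26 + (-5) = 47
σ = (4, 1, 2, 3): 5 + (-3) + 26 + 22 = 50
σ = (4, 1, 3, 2): 5 + (-3) + 29 + 27 = 58
σ = (4, 2, 1, 3): 5 + 7 + 2 + 22 = 36
σ = (4, 2, 3, 1): 5 + 7 + 29 + (-5) = 36
σ = (4, 3, 1, 2): 5 + 1 + 2 + 27 = 35
σ = (4, 3, 2, 1): 5 + 1 + 26 + (-5) = 27
Optimal value attained by: σ = (2, 1, 3, 4).
Answer: det⊕(T) = 76; verdict: SINGULAR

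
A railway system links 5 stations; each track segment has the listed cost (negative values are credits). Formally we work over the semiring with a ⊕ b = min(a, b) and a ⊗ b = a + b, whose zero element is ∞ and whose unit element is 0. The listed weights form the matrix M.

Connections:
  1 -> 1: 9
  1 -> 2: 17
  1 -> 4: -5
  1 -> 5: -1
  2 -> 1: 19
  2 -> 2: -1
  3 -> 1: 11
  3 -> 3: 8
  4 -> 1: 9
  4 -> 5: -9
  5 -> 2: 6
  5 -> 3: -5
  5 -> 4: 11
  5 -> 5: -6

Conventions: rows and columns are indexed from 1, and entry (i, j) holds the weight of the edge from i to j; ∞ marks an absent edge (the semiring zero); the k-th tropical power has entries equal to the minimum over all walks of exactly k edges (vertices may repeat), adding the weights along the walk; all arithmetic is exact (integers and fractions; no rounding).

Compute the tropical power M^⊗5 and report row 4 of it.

M^⊗2:
  [4, 5, -6, 4, -14]
  [18, -2, ∞, 14, 18]
  [19, 28, 16, 6, 10]
  [18, -3, -14, 2, -15]
  [6, 0, -11, 5, -12]
M^⊗3:
  [5, -8, -19, -3, -20]
  [17, -3, 13, 13, 5]
  [15, 16, 5, 14, -3]
  [-3, -9, -20, -4, -21]
  [0, -6, -17, -1, -18]
M^⊗4:
  [-8, -14, -25, -9, -26]
  [16, -4, 0, 12, -1]
  [16, 3, -8, 8, -9]
  [-9, -15, -26, -10, -27]
  [-6, -12, -23, -7, -24]
M^⊗5:
  [-14, -20, -31, -15, -32]
  [11, -5, -6, 10, -7]
  [3, -3, -14, 2, -15]
  [-15, -21, -32, -16, -33]
  [-12, -18, -29, -13, -30]
Answer: row 4 of M^⊗5 = [-15, -21, -32, -16, -33]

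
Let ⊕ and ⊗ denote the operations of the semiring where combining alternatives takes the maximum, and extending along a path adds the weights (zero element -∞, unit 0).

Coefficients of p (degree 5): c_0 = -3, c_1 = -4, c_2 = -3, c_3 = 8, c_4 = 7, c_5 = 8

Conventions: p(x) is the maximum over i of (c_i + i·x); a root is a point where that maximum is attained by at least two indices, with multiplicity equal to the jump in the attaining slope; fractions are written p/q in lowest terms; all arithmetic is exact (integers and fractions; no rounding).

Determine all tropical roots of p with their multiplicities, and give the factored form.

hull edge (i=0, c=-3) to (i=3, c=8): slope 11/3, span 3
hull edge (i=3, c=8) to (i=5, c=8): slope 0, span 2
Factored form: p(x) = 8 ⊗ (x ⊕ (-11/3)) ⊗ (x ⊕ (-11/3)) ⊗ (x ⊕ (-11/3)) ⊗ (x ⊕ 0) ⊗ (x ⊕ 0)
Answer: roots = -11/3 (mult 3), 0 (mult 2)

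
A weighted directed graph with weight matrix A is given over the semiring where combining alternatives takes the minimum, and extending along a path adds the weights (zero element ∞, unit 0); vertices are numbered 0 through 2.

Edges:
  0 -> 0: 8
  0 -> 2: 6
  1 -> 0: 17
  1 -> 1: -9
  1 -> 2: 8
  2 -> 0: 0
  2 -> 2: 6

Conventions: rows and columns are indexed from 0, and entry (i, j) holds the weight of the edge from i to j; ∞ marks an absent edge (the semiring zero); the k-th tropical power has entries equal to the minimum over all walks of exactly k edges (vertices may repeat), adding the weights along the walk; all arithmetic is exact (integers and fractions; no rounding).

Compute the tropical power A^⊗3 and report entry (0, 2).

A^⊗2:
  [6, ∞, 12]
  [8, -18, -1]
  [6, ∞, 6]
A^⊗3:
  [12, ∞, 12]
  [-1, -27, -10]
  [6, ∞, 12]
Key observation: the optimum is the walk 0->2->0->2, with weight 6 + 0 + 6 = 12.
Optimal value attained by: walk 0->2->0->2.
Answer: (A^⊗3)[0][2] = 12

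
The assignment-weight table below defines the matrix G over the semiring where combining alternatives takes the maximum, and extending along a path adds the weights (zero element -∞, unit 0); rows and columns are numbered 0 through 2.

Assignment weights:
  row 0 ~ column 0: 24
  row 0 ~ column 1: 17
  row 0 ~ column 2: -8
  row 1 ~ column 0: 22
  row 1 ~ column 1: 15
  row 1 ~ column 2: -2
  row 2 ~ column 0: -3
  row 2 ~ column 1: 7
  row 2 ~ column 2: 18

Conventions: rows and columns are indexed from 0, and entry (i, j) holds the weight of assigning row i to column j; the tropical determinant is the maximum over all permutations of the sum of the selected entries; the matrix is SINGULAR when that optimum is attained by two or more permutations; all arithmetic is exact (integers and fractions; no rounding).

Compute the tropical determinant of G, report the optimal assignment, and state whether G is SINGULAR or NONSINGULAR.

σ = (0, 1, 2): 24 + 15 + 18 = 57
σ = (0, 2, 1): 24 + (-2) + 7 = 29
σ = (1, 0, 2): 17 + 22 + 18 = 57
σ = (1, 2, 0): 17 + (-2) + (-3) = 12
σ = (2, 0, 1): (-8) + 22 + 7 = 21
σ = (2, 1, 0): (-8) + 15 + (-3) = 4
Optimal value attained by: σ = (0, 1, 2).
Answer: det⊕(G) = 57; verdict: SINGULAR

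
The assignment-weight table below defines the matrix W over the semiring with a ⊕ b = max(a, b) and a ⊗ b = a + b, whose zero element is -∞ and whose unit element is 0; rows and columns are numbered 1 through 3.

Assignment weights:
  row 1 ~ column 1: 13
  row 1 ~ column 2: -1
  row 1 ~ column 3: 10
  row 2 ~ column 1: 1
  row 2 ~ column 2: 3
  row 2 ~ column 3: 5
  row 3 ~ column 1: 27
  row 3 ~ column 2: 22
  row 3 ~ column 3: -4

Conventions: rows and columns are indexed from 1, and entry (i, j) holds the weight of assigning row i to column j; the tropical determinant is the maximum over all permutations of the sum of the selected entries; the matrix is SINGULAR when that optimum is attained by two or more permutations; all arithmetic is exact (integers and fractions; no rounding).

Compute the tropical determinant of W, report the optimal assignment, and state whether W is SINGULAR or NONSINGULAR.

σ = (1, 2, 3): 13 + 3 + (-4) = 12
σ = (1, 3, 2): 13 + 5 + 22 = 40
σ = (2, 1, 3): (-1) + 1 + (-4) = -4
σ = (2, 3, 1): (-1) + 5 + 27 = 31
σ = (3, 1, 2): 10 + 1 + 22 = 33
σ = (3, 2, 1): 10 + 3 + 27 = 40
Optimal value attained by: σ = (1, 3, 2).
Answer: det⊕(W) = 40; verdict: SINGULAR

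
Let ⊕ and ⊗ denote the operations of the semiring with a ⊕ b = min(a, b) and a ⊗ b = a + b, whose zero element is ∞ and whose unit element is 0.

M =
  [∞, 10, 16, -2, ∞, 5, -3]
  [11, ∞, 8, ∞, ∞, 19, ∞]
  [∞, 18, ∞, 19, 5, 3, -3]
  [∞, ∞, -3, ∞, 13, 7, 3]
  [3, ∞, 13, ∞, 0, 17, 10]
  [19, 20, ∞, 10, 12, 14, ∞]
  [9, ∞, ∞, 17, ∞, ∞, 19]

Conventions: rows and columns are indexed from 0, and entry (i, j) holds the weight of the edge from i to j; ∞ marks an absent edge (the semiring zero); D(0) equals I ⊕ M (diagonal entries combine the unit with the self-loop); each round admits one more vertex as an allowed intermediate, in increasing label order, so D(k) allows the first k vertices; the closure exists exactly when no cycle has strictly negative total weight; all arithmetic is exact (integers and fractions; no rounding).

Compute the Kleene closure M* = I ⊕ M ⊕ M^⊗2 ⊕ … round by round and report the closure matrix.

D(0):
  [0, 10, 16, -2, ∞, 5, -3]
  [11, 0, 8, ∞, ∞, 19, ∞]
  [∞, 18, 0, 19, 5, 3, -3]
  [∞, ∞, -3, 0, 13, 7, 3]
  [3, ∞, 13, ∞, 0, 17, 10]
  [19, 20, ∞, 10, 12, 0, ∞]
  [9, ∞, ∞, 17, ∞, ∞, 0]
D(1):
  [0, 10, 16, -2, ∞, 5, -3]
  [11, 0, 8, 9, ∞, 16, 8]
  [∞, 18, 0, 19, 5, 3, -3]
  [∞, ∞, -3, 0, 13, 7, 3]
  [3, 13, 13, 1, 0, 8, 0]
  [19, 20, 35, 10, 12, 0, 16]
  [9, 19, 25, 7, ∞, 14, 0]
D(2):
  [0, 10, 16, -2, ∞, 5, -3]
  [11, 0, 8, 9, ∞, 16, 8]
  [29, 18, 0, 19, 5, 3, -3]
  [∞, ∞, -3, 0, 13, 7, 3]
  [3, 13, 13, 1, 0, 8, 0]
  [19, 20, 28, 10, 12, 0, 16]
  [9, 19, 25, 7, ∞, 14, 0]
D(3):
  [0, 10, 16, -2, 21, 5, -3]
  [11, 0, 8, 9, 13, 11, 5]
  [29, 18, 0, 19, 5, 3, -3]
  [26, 15, -3, 0, 2, 0, -6]
  [3, 13, 13, 1, 0, 8, 0]
  [19, 20, 28, 10, 12, 0, 16]
  [9, 19, 25, 7, 30, 14, 0]
D(4):
  [0, 10, -5, -2, 0, -2, -8]
  [11, 0, 6, 9, 11, 9, 3]
  [29, 18, 0, 19, 5, 3, -3]
  [26, 15, -3, 0, 2, 0, -6]
  [3, 13, -2, 1, 0, 1, -5]
  [19, 20, 7, 10, 12, 0, 4]
  [9, 19, 4, 7, 9, 7, 0]
D(5):
  [0, 10, -5, -2, 0, -2, -8]
  [11, 0, 6, 9, 11, 9, 3]
  [8, 18, 0, 6, 5, 3, -3]
  [5, 15, -3, 0, 2, 0, -6]
  [3, 13, -2, 1, 0, 1, -5]
  [15, 20, 7, 10, 12, 0, 4]
  [9, 19, 4, 7, 9, 7, 0]
D(6):
  [0, 10, -5, -2, 0, -2, -8]
  [11, 0, 6, 9, 11, 9, 3]
  [8, 18, 0, 6, 5, 3, -3]
  [5, 15, -3, 0, 2, 0, -6]
  [3, 13, -2, 1, 0, 1, -5]
  [15, 20, 7, 10, 12, 0, 4]
  [9, 19, 4, 7, 9, 7, 0]
D(7):
  [0, 10, -5, -2, 0, -2, -8]
  [11, 0, 6, 9, 11, 9, 3]
  [6, 16, 0, 4, 5, 3, -3]
  [3, 13, -3, 0, 2, 0, -6]
  [3, 13, -2, 1, 0, 1, -5]
  [13, 20, 7, 10, 12, 0, 4]
  [9, 19, 4, 7, 9, 7, 0]
Answer: M* = [[0, 10, -5, -2, 0, -2, -8], [11, 0, 6, 9, 11, 9, 3], [6, 16, 0, 4, 5, 3, -3], [3, 13, -3, 0, 2, 0, -6], [3, 13, -2, 1, 0, 1, -5], [13, 20, 7, 10, 12, 0, 4], [9, 19, 4, 7, 9, 7, 0]]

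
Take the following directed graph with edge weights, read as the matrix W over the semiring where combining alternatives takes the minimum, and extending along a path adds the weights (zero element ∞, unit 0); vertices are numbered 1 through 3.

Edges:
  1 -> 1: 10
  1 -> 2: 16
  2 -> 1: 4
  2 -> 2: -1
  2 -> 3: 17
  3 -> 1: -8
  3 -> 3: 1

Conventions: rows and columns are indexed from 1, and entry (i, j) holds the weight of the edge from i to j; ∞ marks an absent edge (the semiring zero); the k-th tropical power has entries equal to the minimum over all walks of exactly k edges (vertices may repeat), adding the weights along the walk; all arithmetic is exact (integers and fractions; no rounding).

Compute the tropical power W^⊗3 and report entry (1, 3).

W^⊗2:
  [20, 15, 33]
  [3, -2, 16]
  [-7, 8, 2]
W^⊗3:
  [19, 14, 32]
  [2, -3, 15]
  [-6, 7, 3]
Key observation: the optimum is the walk 1->2->2->3, with weight 16 + (-1) + 17 = 32.
Optimal value attained by: walk 1->2->2->3.
Answer: (W^⊗3)[1][3] = 32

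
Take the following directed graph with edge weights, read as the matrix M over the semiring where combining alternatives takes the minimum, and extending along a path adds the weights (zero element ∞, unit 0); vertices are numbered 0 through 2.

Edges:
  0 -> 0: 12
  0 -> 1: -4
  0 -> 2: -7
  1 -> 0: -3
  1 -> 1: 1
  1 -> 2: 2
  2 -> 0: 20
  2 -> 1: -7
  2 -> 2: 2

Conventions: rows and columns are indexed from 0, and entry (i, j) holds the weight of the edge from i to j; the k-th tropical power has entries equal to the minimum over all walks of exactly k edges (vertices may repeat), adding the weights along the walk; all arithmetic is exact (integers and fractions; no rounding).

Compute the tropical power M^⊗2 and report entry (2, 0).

M^⊗2:
  [-7, -14, -5]
  [-2, -7, -10]
  [-10, -6, -5]
Key observation: the optimum is the walk 2->1->0, with weight (-7) + (-3) = -10.
Optimal value attained by: walk 2->1->0.
Answer: (M^⊗2)[2][0] = -10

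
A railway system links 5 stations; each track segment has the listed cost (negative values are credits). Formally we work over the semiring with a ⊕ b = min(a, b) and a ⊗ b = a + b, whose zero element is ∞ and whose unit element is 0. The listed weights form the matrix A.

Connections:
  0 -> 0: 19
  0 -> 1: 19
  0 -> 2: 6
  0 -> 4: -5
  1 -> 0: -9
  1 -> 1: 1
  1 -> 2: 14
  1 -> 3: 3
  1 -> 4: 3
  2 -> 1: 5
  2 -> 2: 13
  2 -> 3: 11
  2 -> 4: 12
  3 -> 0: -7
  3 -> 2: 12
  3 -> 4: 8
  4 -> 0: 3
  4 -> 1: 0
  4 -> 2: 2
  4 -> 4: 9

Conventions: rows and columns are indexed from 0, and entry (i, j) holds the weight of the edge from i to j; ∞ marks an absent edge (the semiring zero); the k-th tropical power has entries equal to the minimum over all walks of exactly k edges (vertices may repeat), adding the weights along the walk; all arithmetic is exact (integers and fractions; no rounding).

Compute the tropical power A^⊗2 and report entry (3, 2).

A^⊗2:
  [-2, -5, -3, 17, 4]
  [-8, 2, -3, 4, -14]
  [-4, 6, 14, 8, 8]
  [11, 8, -1, 23, -12]
  [-9, 1, 9, 3, -2]
Key observation: the optimum is the walk 3->0->2, with weight (-7) + 6 = -1.
Optimal value attained by: walk 3->0->2.
Answer: (A^⊗2)[3][2] = -1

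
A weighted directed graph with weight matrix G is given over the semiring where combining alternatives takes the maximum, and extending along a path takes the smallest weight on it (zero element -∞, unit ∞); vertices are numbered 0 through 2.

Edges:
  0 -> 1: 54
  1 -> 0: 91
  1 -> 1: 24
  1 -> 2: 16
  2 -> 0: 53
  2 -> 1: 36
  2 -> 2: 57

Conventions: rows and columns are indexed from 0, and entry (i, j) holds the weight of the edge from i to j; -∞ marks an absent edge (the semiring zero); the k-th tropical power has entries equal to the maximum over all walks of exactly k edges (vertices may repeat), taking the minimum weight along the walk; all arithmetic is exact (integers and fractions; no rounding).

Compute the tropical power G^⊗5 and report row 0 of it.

G^⊗2:
  [54, 24, 16]
  [24, 54, 16]
  [53, 53, 57]
G^⊗3:
  [24, 54, 16]
  [54, 24, 16]
  [53, 53, 57]
G^⊗4:
  [54, 24, 16]
  [24, 54, 16]
  [53, 53, 57]
G^⊗5:
  [24, 54, 16]
  [54, 24, 16]
  [53, 53, 57]
Answer: row 0 of G^⊗5 = [24, 54, 16]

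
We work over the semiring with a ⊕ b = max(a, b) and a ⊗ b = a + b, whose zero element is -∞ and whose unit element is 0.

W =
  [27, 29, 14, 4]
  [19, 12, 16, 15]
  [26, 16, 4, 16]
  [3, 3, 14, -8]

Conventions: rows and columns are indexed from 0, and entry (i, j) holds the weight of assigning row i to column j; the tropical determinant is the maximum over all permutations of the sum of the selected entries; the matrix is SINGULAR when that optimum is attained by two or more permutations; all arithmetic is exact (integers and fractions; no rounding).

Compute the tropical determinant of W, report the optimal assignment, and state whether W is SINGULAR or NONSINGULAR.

σ = (0, 1, 2, 3): 27 + 12 + 4 + (-8) = 35
σ = (0, 1, 3, 2): 27 + 12 + 16 + 14 = 69
σ = (0, 2, 1, 3): 27 + 16 + 16 + (-8) = 51
σ = (0, 2, 3, 1): 27 + 16 + 16 + 3 = 62
σ = (0, 3, 1, 2): 27 + 15 + 16 + 14 = 72
σ = (0, 3, 2, 1): 27 + 15 + 4 + 3 = 49
σ = (1, 0, 2, 3): 29 + 19 + 4 + (-8) = 44
σ = (1, 0, 3, 2): 29 + 19 + 16 + 14 = 78
σ = (1, 2, 0, 3): 29 + 16 + 26 + (-8) = 63
σ = (1, 2, 3, 0): 29 + 16 + 16 + 3 = 64
σ = (1, 3, 0, 2): 29 + 15 + 26 + 14 = 84
σ = (1, 3, 2, 0): 29 + 15 + 4 + 3 = 51
σ = (2, 0, 1, 3): 14 + 19 + 16 + (-8) = 41
σ = (2, 0, 3, 1): 14 + 19 + 16 + 3 = 52
σ = (2, 1, 0, 3): 14 + 12 + 26 + (-8) = 44
σ = (2, 1, 3, 0): 14 + 12 + 16 + 3 = 45
σ = (2, 3, 0, 1): 14 + 15 + 26 + 3 = 58
σ = (2, 3, 1, 0): 14 + 15 + 16 + 3 = 48
σ = (3, 0, 1, 2): 4 + 19 + 16 + 14 = 53
σ = (3, 0, 2, 1): 4 + 19 + 4 + 3 = 30
σ = (3, 1, 0, 2): 4 + 12 + 26 + 14 = 56
σ = (3, 1, 2, 0): 4 + 12 + 4 + 3 = 23
σ = (3, 2, 0, 1): 4 + 16 + 26 + 3 = 49
σ = (3, 2, 1, 0): 4 + 16 + 16 + 3 = 39
Optimal value attained by: σ = (1, 3, 0, 2).
Answer: det⊕(W) = 84; verdict: NONSINGULAR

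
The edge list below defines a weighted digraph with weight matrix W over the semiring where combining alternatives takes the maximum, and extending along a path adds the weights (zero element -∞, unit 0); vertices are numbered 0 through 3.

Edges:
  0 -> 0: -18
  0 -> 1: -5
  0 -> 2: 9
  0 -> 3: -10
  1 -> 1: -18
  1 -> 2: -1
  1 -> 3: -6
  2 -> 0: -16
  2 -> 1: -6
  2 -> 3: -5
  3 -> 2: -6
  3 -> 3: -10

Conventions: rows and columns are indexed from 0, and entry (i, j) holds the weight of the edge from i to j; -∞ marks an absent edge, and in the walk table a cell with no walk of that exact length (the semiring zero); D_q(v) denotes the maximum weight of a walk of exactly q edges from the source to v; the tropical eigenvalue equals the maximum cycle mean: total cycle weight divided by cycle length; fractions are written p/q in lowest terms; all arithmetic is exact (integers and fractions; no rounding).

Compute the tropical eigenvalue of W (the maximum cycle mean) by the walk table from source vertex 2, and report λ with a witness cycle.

q=0: [-∞, -∞, 0, -∞]
q=1: [-16, -6, -∞, -5]
q=2: [-34, -21, -7, -12]
q=3: [-23, -13, -18, -12]
q=4: [-34, -24, -14, -19]
Optimal cycle mean attained by: cycle 0->2->0, total 9 + (-16), length 2.
Answer: λ = -7/2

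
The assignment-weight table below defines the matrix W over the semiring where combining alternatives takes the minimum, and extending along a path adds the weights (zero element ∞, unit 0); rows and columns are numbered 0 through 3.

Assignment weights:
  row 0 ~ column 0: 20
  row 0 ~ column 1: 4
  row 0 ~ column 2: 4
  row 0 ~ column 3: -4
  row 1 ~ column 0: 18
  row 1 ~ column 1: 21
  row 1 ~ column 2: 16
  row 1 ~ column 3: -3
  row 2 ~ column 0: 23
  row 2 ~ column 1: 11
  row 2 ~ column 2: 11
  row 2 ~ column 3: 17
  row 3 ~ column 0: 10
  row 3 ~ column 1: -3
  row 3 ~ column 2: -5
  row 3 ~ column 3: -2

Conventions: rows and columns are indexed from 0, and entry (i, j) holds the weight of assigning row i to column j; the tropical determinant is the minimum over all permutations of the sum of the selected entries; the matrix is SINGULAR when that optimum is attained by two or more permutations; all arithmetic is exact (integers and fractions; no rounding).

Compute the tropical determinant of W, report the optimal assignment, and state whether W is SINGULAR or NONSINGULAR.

σ = (0, 1, 2, 3): 20 + 21 + 11 + (-2) = 50
σ = (0, 1, 3, 2): 20 + 21 + 17 + (-5) = 53
σ = (0, 2, 1, 3): 20 + 16 + 11 + (-2) = 45
σ = (0, 2, 3, 1): 20 + 16 + 17 + (-3) = 50
σ = (0, 3, 1, 2): 20 + (-3) + 11 + (-5) = 23
σ = (0, 3, 2, 1): 20 + (-3) + 11 + (-3) = 25
σ = (1, 0, 2, 3): 4 + 18 + 11 + (-2) = 31
σ = (1, 0, 3, 2): 4 + 18 + 17 + (-5) = 34
σ = (1, 2, 0, 3): 4 + 16 + 23 + (-2) = 41
σ = (1, 2, 3, 0): 4 + 16 + 17 + 10 = 47
σ = (1, 3, 0, 2): 4 + (-3) + 23 + (-5) = 19
σ = (1, 3, 2, 0): 4 + (-3) + 11 + 10 = 22
σ = (2, 0, 1, 3): 4 + 18 + 11 + (-2) = 31
σ = (2, 0, 3, 1): 4 + 18 + 17 + (-3) = 36
σ = (2, 1, 0, 3): 4 + 21 + 23 + (-2) = 46
σ = (2, 1, 3, 0): 4 + 21 + 17 + 10 = 52
σ = (2, 3, 0, 1): 4 + (-3) + 23 + (-3) = 21
σ = (2, 3, 1, 0): 4 + (-3) + 11 + 10 = 22
σ = (3, 0, 1, 2): (-4) + 18 + 11 + (-5) = 20
σ = (3, 0, 2, 1): (-4) + 18 + 11 + (-3) = 22
σ = (3, 1, 0, 2): (-4) + 21 + 23 + (-5) = 35
σ = (3, 1, 2, 0): (-4) + 21 + 11 + 10 = 38
σ = (3, 2, 0, 1): (-4) + 16 + 23 + (-3) = 32
σ = (3, 2, 1, 0): (-4) + 16 + 11 + 10 = 33
Optimal value attained by: σ = (1, 3, 0, 2).
Answer: det⊕(W) = 19; verdict: NONSINGULAR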